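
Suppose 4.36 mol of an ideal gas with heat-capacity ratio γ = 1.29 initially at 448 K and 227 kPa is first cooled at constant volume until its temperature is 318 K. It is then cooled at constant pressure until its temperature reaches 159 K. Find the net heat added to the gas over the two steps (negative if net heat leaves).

-41900 J

V₁ = nRT₁/P₁ = 4.36×8.314×448/227 = 71.5 L.
Step 1 — Isochoric: V stays 71.5 L; P/T = const ⇒ T₂ = 318 K, P₂ = 161 kPa.
W = 0 (no volume change).
ΔU = nCvΔT = 4.36×28.7×(318−448) = -16200 J.
Q = ΔU = -16200 J.
State after step 1: P = 161 kPa, V = 71.5 L, T = 318 K.
Step 2 — Isobaric: P stays 161 kPa; V/T = const ⇒ T₂ = 159 K, V₂ = 35.8 L.
W = PΔV = 161×(35.8−71.5) kPa·L = -5760 J.
ΔU = nCvΔT = 4.36×28.7×(159−318) = -19900 J.
Q = ΔU + W = nCpΔT = -25600 J.
Net over both steps: W = -5760 J, Q = -41900 J, ΔU = -36100 J.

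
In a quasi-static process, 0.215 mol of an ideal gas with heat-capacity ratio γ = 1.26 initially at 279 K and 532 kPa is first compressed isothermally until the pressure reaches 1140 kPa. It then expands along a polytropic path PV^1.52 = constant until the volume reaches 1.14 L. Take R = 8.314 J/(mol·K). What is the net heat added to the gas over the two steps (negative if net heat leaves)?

V₁ = nRT₁/P₁ = 0.215×8.314×279/532 = 0.937 L.
Step 1 — Isothermal: T stays 279 K; PV = const ⇒ V₂ = 0.437 L, P₂ = 1140 kPa.
ΔU = 0 (ideal gas, T constant).
W = nRT ln(V₂/V₁) = 0.215×8.314×279×ln(0.467) = -380 J.
Q = ΔU + W = -380 J.
State after step 1: P = 1140 kPa, V = 0.437 L, T = 279 K.
Step 2 — Polytropic n=1.52: T₂ = T₁(V₁/V₂)^(n−1) = 279×(0.384)^0.52 = 170 K; P₂ = P₁(V₁/V₂)^n = 266 kPa.
W = (P₁V₁−P₂V₂)/(n−1) = (1140×0.437−266×1.14)/0.52 = 376 J.
ΔU = nCvΔT = 0.215×32.0×(170−279) = -752 J.
Q = ΔU + W = -376 J.
Net over both steps: W = -3.87 J, Q = -756 J, ΔU = -752 J.

-756 J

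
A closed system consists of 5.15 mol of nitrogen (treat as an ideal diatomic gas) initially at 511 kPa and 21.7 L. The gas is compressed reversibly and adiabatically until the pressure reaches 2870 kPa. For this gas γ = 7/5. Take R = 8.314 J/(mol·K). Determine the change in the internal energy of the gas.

17700 J

T₁ = P₁V₁/(nR) = 511×21.7/(5.15×8.314) = 259 K.
Adiabatic: T₂/T₁ = (P₂/P₁)^((γ−1)/γ) ⇒ T₂ = 259×(5.62)^0.286 = 424 K; V₂ = 6.33 L.
For an ideal gas ΔU = nCvΔT with Cv = (5/2)R = 20.8 J/(mol·K).
ΔU = 5.15×20.8×(424−259) = 17700 J.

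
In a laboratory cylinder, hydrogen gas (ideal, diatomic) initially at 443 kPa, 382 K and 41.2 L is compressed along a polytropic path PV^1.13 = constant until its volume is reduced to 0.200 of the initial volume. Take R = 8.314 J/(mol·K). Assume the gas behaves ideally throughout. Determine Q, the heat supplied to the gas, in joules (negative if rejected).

n = P₁V₁/(RT₁) = 443×41.2/(8.314×382) = 5.75 mol.
Polytropic n=1.13: T₂ = T₁(V₁/V₂)^(n−1) = 382×(5.00)^0.13 = 471 K; P₂ = P₁(V₁/V₂)^n = 2730 kPa.
W = (P₁V₁−P₂V₂)/(n−1) = (443×41.2−2730×8.24)/0.13 = -32700 J.
ΔU = nCvΔT = 5.75×20.8×(471−382) = 10600 J.
Q = ΔU + W = -22100 J.

-22100 J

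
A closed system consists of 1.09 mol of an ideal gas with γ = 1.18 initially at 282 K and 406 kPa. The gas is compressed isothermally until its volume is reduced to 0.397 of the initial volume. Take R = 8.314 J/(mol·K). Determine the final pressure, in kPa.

V₁ = nRT₁/P₁ = 1.09×8.314×282/406 = 6.29 L.
Isothermal: T stays 282 K; PV = const ⇒ V₂ = 2.50 L, P₂ = 1020 kPa.

1020 kPa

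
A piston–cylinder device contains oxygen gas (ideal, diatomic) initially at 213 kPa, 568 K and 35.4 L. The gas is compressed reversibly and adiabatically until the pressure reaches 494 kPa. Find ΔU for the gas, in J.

n = P₁V₁/(RT₁) = 213×35.4/(8.314×568) = 1.60 mol.
Adiabatic: T₂/T₁ = (P₂/P₁)^((γ−1)/γ) ⇒ T₂ = 568×(2.32)^0.286 = 722 K; V₂ = 19.4 L.
For an ideal gas ΔU = nCvΔT with Cv = (5/2)R = 20.8 J/(mol·K).
ΔU = 1.60×20.8×(722−568) = 5120 J.

5120 J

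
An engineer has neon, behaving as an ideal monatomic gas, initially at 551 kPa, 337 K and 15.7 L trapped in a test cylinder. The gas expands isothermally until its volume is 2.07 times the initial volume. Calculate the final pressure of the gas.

Isothermal: T stays 337 K; PV = const ⇒ V₂ = 32.5 L, P₂ = 266 kPa.

266 kPa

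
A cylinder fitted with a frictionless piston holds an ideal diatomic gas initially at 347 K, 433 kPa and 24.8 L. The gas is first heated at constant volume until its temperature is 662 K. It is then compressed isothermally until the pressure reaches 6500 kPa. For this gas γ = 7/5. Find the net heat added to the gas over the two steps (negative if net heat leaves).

n = P₁V₁/(RT₁) = 433×24.8/(8.314×347) = 3.72 mol.
Step 1 — Isochoric: V stays 24.8 L; P/T = const ⇒ T₂ = 662 K, P₂ = 826 kPa.
W = 0 (no volume change).
ΔU = nCvΔT = 3.72×20.8×(662−347) = 24400 J.
Q = ΔU = 24400 J.
State after step 1: P = 826 kPa, V = 24.8 L, T = 662 K.
Step 2 — Isothermal: T stays 662 K; PV = const ⇒ V₂ = 3.15 L, P₂ = 6500 kPa.
ΔU = 0 (ideal gas, T constant).
W = nRT ln(V₂/V₁) = 3.72×8.314×662×ln(0.127) = -42300 J.
Q = ΔU + W = -42300 J.
Net over both steps: W = -42300 J, Q = -17900 J, ΔU = 24400 J.

-17900 J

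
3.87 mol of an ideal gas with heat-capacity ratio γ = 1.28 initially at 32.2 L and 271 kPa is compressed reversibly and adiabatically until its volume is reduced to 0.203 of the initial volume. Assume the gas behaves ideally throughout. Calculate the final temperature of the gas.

T₁ = P₁V₁/(nR) = 271×32.2/(3.87×8.314) = 271 K.
Adiabatic: TV^(γ−1) = const ⇒ T₂ = 271×(4.93)^0.280 = 424 K; PV^γ = const ⇒ P₂ = 2090 kPa.

424 K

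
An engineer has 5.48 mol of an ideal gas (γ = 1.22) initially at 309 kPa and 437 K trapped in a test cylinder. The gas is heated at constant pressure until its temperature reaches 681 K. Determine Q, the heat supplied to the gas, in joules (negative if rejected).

61600 J

V₁ = nRT₁/P₁ = 5.48×8.314×437/309 = 64.4 L.
Isobaric: P stays 309 kPa; V/T = const ⇒ T₂ = 681 K, V₂ = 100 L.
W = PΔV = 309×(100−64.4) kPa·L = 11100 J.
ΔU = nCvΔT = 5.48×37.8×(681−437) = 50500 J.
Q = ΔU + W = nCpΔT = 61600 J.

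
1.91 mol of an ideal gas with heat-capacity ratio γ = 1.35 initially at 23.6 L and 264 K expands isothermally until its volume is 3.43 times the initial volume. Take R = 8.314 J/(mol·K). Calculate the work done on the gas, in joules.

-5170 J

P₁ = nRT₁/V₁ = 1.91×8.314×264/23.6 = 178 kPa.
Isothermal: T stays 264 K; PV = const ⇒ V₂ = 80.9 L, P₂ = 51.8 kPa.
W = nRT ln(V₂/V₁) = 1.91×8.314×264×ln(3.43) = 5170 J.
Work done on the gas = −W_by = -5170 J.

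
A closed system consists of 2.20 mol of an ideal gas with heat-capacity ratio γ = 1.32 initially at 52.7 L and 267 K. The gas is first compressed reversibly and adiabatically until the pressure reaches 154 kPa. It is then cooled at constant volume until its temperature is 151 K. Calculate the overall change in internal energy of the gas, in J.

-6630 J

P₁ = nRT₁/V₁ = 2.20×8.314×267/52.7 = 92.7 kPa.
Step 1 — Adiabatic: T₂/T₁ = (P₂/P₁)^((γ−1)/γ) ⇒ T₂ = 267×(1.66)^0.242 = 302 K; V₂ = 35.9 L.
ΔU = nCvΔT = 2.20×26.0×(302−267) = 2000 J.
Q = 0 for an adiabatic process, so W = −ΔU = -2000 J.
State after step 1: P = 154 kPa, V = 35.9 L, T = 302 K.
Step 2 — Isochoric: V stays 35.9 L; P/T = const ⇒ T₂ = 151 K, P₂ = 77.0 kPa.
W = 0 (no volume change).
ΔU = nCvΔT = 2.20×26.0×(151−302) = -8630 J.
Q = ΔU = -8630 J.
Net over both steps: W = -2000 J, Q = -8630 J, ΔU = -6630 J.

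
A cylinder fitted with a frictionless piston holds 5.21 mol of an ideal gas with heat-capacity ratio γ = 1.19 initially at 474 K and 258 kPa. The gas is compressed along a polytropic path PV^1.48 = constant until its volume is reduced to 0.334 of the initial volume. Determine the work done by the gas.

-29600 J

V₁ = nRT₁/P₁ = 5.21×8.314×474/258 = 79.6 L.
Polytropic n=1.48: T₂ = T₁(V₁/V₂)^(n−1) = 474×(2.99)^0.48 = 802 K; P₂ = P₁(V₁/V₂)^n = 1310 kPa.
W = (P₁V₁−P₂V₂)/(n−1) = (258×79.6−1310×26.6)/0.48 = -29600 J.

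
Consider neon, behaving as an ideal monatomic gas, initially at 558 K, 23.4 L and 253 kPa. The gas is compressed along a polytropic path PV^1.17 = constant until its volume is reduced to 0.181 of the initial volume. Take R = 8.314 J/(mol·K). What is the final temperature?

Polytropic n=1.17: T₂ = T₁(V₁/V₂)^(n−1) = 558×(5.52)^0.17 = 746 K; P₂ = P₁(V₁/V₂)^n = 1870 kPa.

746 K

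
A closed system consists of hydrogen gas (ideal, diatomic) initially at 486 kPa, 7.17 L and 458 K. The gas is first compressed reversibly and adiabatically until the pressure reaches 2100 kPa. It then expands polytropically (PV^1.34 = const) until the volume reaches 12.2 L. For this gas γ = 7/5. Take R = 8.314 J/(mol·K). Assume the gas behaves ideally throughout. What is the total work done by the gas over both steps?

1940 J

n = P₁V₁/(RT₁) = 486×7.17/(8.314×458) = 0.915 mol.
Step 1 — Adiabatic: T₂/T₁ = (P₂/P₁)^((γ−1)/γ) ⇒ T₂ = 458×(4.32)^0.286 = 696 K; V₂ = 2.52 L.
ΔU = nCvΔT = 0.915×20.8×(696−458) = 4520 J.
Q = 0 for an adiabatic process, so W = −ΔU = -4520 J.
State after step 1: P = 2100 kPa, V = 2.52 L, T = 696 K.
Step 2 — Polytropic n=1.34: T₂ = T₁(V₁/V₂)^(n−1) = 696×(0.207)^0.34 = 407 K; P₂ = P₁(V₁/V₂)^n = 254 kPa.
W = (P₁V₁−P₂V₂)/(n−1) = (2100×2.52−254×12.2)/0.34 = 6460 J.
ΔU = nCvΔT = 0.915×20.8×(407−696) = -5490 J.
Q = ΔU + W = 969 J.
Net over both steps: W = 1940 J, Q = 969 J, ΔU = -970 J.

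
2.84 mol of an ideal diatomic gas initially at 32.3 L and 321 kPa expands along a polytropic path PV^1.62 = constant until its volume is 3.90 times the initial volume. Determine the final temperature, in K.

189 K

T₁ = P₁V₁/(nR) = 321×32.3/(2.84×8.314) = 439 K.
Polytropic n=1.62: T₂ = T₁(V₁/V₂)^(n−1) = 439×(0.256)^0.62 = 189 K; P₂ = P₁(V₁/V₂)^n = 35.4 kPa.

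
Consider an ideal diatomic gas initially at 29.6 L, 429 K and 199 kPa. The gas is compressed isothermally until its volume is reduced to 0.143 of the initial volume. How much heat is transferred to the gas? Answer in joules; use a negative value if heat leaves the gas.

n = P₁V₁/(RT₁) = 199×29.6/(8.314×429) = 1.65 mol.
Isothermal: T stays 429 K; PV = const ⇒ V₂ = 4.23 L, P₂ = 1390 kPa.
ΔU = 0 (ideal gas, T constant).
W = nRT ln(V₂/V₁) = 1.65×8.314×429×ln(0.143) = -11500 J.
Q = ΔU + W = -11500 J.

-11500 J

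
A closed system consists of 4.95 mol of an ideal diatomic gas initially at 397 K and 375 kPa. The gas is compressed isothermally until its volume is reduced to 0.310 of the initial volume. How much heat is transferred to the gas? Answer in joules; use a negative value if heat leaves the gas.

-19100 J

V₁ = nRT₁/P₁ = 4.95×8.314×397/375 = 43.6 L.
Isothermal: T stays 397 K; PV = const ⇒ V₂ = 13.5 L, P₂ = 1210 kPa.
ΔU = 0 (ideal gas, T constant).
W = nRT ln(V₂/V₁) = 4.95×8.314×397×ln(0.310) = -19100 J.
Q = ΔU + W = -19100 J.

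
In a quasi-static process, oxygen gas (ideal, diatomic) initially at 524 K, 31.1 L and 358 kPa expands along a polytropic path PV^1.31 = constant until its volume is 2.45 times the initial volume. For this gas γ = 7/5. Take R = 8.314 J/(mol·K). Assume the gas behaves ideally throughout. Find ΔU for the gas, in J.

-6750 J

n = P₁V₁/(RT₁) = 358×31.1/(8.314×524) = 2.56 mol.
Polytropic n=1.31: T₂ = T₁(V₁/V₂)^(n−1) = 524×(0.408)^0.31 = 397 K; P₂ = P₁(V₁/V₂)^n = 111 kPa.
For an ideal gas ΔU = nCvΔT with Cv = (5/2)R = 20.8 J/(mol·K).
ΔU = 2.56×20.8×(397−524) = -6750 J.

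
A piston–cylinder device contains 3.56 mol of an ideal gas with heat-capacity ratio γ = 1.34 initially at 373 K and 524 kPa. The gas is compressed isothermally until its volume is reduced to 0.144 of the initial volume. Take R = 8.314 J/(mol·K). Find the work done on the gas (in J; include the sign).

21400 J

V₁ = nRT₁/P₁ = 3.56×8.314×373/524 = 21.1 L.
Isothermal: T stays 373 K; PV = const ⇒ V₂ = 3.03 L, P₂ = 3640 kPa.
W = nRT ln(V₂/V₁) = 3.56×8.314×373×ln(0.144) = -21400 J.
Work done on the gas = −W_by = 21400 J.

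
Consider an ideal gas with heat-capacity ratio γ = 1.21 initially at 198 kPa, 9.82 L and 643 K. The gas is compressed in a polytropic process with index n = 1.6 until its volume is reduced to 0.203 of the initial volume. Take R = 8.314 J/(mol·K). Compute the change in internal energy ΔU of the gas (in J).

14800 J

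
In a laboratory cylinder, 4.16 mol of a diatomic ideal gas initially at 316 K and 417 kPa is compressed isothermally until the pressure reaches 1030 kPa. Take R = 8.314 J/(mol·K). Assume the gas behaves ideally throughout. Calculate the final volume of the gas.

V₁ = nRT₁/P₁ = 4.16×8.314×316/417 = 26.2 L.
Isothermal: T stays 316 K; PV = const ⇒ V₂ = 10.6 L, P₂ = 1030 kPa.

10.6 L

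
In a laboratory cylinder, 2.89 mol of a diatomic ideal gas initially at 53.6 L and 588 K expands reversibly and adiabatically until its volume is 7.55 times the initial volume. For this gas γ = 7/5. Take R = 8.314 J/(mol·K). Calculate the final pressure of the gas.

15.6 kPa

P₁ = nRT₁/V₁ = 2.89×8.314×588/53.6 = 264 kPa.
Adiabatic: TV^(γ−1) = const ⇒ T₂ = 588×(0.132)^0.400 = 262 K; PV^γ = const ⇒ P₂ = 15.6 kPa.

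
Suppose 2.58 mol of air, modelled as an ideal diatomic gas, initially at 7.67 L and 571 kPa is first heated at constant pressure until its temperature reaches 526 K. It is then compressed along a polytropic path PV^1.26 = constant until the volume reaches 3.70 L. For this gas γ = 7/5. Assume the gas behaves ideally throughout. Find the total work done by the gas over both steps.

T₁ = P₁V₁/(nR) = 571×7.67/(2.58×8.314) = 204 K.
Step 1 — Isobaric: P stays 571 kPa; V/T = const ⇒ T₂ = 526 K, V₂ = 19.8 L.
W = PΔV = 571×(19.8−7.67) kPa·L = 6900 J.
ΔU = nCvΔT = 2.58×20.8×(526−204) = 17300 J.
Q = ΔU + W = nCpΔT = 24200 J.
State after step 1: P = 571 kPa, V = 19.8 L, T = 526 K.
Step 2 — Polytropic n=1.26: T₂ = T₁(V₁/V₂)^(n−1) = 526×(5.34)^0.26 = 813 K; P₂ = P₁(V₁/V₂)^n = 4710 kPa.
W = (P₁V₁−P₂V₂)/(n−1) = (571×19.8−4710×3.70)/0.26 = -23700 J.
ΔU = nCvΔT = 2.58×20.8×(813−526) = 15400 J.
Q = ΔU + W = -8290 J.
Net over both steps: W = -16800 J, Q = 15900 J, ΔU = 32700 J.

-16800 J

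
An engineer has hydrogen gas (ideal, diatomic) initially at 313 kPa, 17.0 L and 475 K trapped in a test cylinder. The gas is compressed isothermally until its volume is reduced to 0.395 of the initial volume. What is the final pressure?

792 kPa

Isothermal: T stays 475 K; PV = const ⇒ V₂ = 6.71 L, P₂ = 792 kPa.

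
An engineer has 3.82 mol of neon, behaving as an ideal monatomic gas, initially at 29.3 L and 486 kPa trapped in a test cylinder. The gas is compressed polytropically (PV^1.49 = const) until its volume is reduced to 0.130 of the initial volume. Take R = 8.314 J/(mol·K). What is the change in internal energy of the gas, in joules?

36700 J

T₁ = P₁V₁/(nR) = 486×29.3/(3.82×8.314) = 448 K.
Polytropic n=1.49: T₂ = T₁(V₁/V₂)^(n−1) = 448×(7.69)^0.49 = 1220 K; P₂ = P₁(V₁/V₂)^n = 10200 kPa.
For an ideal gas ΔU = nCvΔT with Cv = (3/2)R = 12.5 J/(mol·K).
ΔU = 3.82×12.5×(1220−448) = 36700 J.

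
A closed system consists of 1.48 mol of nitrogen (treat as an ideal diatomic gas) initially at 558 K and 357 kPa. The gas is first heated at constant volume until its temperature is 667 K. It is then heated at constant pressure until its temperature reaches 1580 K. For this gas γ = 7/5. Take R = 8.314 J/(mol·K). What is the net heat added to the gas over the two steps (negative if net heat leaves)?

V₁ = nRT₁/P₁ = 1.48×8.314×558/357 = 19.2 L.
Step 1 — Isochoric: V stays 19.2 L; P/T = const ⇒ T₂ = 667 K, P₂ = 427 kPa.
W = 0 (no volume change).
ΔU = nCvΔT = 1.48×20.8×(667−558) = 3350 J.
Q = ΔU = 3350 J.
State after step 1: P = 427 kPa, V = 19.2 L, T = 667 K.
Step 2 — Isobaric: P stays 427 kPa; V/T = const ⇒ T₂ = 1580 K, V₂ = 45.6 L.
W = PΔV = 427×(45.6−19.2) kPa·L = 11200 J.
ΔU = nCvΔT = 1.48×20.8×(1580−667) = 28100 J.
Q = ΔU + W = nCpΔT = 39300 J.
Net over both steps: W = 11200 J, Q = 42700 J, ΔU = 31400 J.

42700 J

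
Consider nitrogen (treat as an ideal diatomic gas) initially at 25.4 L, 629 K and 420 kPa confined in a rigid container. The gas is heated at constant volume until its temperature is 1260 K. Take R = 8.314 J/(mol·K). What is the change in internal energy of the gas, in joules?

26800 J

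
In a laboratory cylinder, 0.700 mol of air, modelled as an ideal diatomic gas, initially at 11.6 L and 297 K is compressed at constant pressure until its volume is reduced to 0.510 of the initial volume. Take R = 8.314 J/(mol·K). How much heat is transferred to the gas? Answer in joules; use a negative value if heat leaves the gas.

P₁ = nRT₁/V₁ = 0.700×8.314×297/11.6 = 149 kPa.
Isobaric: P stays 149 kPa; V/T = const ⇒ T₂ = 151 K, V₂ = 5.92 L.
W = PΔV = 149×(5.92−11.6) kPa·L = -847 J.
ΔU = nCvΔT = 0.700×20.8×(151−297) = -2120 J.
Q = ΔU + W = nCpΔT = -2960 J.

-2960 J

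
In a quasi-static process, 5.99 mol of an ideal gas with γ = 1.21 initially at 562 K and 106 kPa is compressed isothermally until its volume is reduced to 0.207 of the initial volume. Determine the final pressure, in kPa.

512 kPa

V₁ = nRT₁/P₁ = 5.99×8.314×562/106 = 264 L.
Isothermal: T stays 562 K; PV = const ⇒ V₂ = 54.7 L, P₂ = 512 kPa.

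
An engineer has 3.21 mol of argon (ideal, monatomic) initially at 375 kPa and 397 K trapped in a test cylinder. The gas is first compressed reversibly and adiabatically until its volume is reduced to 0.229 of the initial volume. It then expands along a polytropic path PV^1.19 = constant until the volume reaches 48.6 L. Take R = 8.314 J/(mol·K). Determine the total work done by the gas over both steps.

V₁ = nRT₁/P₁ = 3.21×8.314×397/375 = 28.3 L.
Step 1 — Adiabatic: TV^(γ−1) = const ⇒ T₂ = 397×(4.37)^0.667 = 1060 K; PV^γ = const ⇒ P₂ = 4370 kPa.
ΔU = nCvΔT = 3.21×12.5×(1060−397) = 26600 J.
Q = 0 for an adiabatic process, so W = −ΔU = -26600 J.
State after step 1: P = 4370 kPa, V = 6.47 L, T = 1060 K.
Step 2 — Polytropic n=1.19: T₂ = T₁(V₁/V₂)^(n−1) = 1060×(0.133)^0.19 = 723 K; P₂ = P₁(V₁/V₂)^n = 397 kPa.
W = (P₁V₁−P₂V₂)/(n−1) = (4370×6.47−397×48.6)/0.19 = 47400 J.
ΔU = nCvΔT = 3.21×12.5×(723−1060) = -13500 J.
Q = ΔU + W = 33900 J.
Net over both steps: W = 20800 J, Q = 33900 J, ΔU = 13100 J.

20800 J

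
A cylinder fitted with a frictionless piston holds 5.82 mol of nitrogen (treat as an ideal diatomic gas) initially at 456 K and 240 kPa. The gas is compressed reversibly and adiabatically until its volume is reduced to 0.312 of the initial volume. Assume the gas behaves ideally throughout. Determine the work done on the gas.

V₁ = nRT₁/P₁ = 5.82×8.314×456/240 = 91.9 L.
Adiabatic: TV^(γ−1) = const ⇒ T₂ = 456×(3.21)^0.400 = 727 K; PV^γ = const ⇒ P₂ = 1230 kPa.
ΔU = nCvΔT = 5.82×20.8×(727−456) = 32700 J.
Q = 0 for an adiabatic process, so W = −ΔU = -32700 J.
Work done on the gas = −W_by = 32700 J.

32700 J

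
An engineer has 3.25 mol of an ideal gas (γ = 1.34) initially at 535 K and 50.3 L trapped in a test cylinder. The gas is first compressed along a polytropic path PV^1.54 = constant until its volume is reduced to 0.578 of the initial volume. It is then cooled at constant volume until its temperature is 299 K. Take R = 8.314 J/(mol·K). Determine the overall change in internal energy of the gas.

P₁ = nRT₁/V₁ = 3.25×8.314×535/50.3 = 287 kPa.
Step 1 — Polytropic n=1.54: T₂ = T₁(V₁/V₂)^(n−1) = 535×(1.73)^0.54 = 719 K; P₂ = P₁(V₁/V₂)^n = 669 kPa.
W = (P₁V₁−P₂V₂)/(n−1) = (287×50.3−669×29.1)/0.54 = -9220 J.
ΔU = nCvΔT = 3.25×24.5×(719−535) = 14600 J.
Q = ΔU + W = 5420 J.
State after step 1: P = 669 kPa, V = 29.1 L, T = 719 K.
Step 2 — Isochoric: V stays 29.1 L; P/T = const ⇒ T₂ = 299 K, P₂ = 278 kPa.
W = 0 (no volume change).
ΔU = nCvΔT = 3.25×24.5×(299−719) = -33400 J.
Q = ΔU = -33400 J.
Net over both steps: W = -9220 J, Q = -28000 J, ΔU = -18800 J.

-18800 J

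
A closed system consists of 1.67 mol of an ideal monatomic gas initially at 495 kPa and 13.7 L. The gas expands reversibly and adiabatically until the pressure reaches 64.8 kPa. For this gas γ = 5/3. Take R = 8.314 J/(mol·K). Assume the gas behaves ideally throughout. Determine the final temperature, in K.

217 K

T₁ = P₁V₁/(nR) = 495×13.7/(1.67×8.314) = 488 K.
Adiabatic: T₂/T₁ = (P₂/P₁)^((γ−1)/γ) ⇒ T₂ = 488×(0.131)^0.400 = 217 K; V₂ = 46.4 L.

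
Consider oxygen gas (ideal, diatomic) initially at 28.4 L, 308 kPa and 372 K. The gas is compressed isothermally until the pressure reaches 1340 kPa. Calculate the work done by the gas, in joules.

n = P₁V₁/(RT₁) = 308×28.4/(8.314×372) = 2.83 mol.
Isothermal: T stays 372 K; PV = const ⇒ V₂ = 6.53 L, P₂ = 1340 kPa.
W = nRT ln(V₂/V₁) = 2.83×8.314×372×ln(0.230) = -12900 J.

-12900 J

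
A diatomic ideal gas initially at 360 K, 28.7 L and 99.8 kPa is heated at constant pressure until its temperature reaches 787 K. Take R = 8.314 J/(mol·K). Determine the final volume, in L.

Isobaric: P stays 99.8 kPa; V/T = const ⇒ T₂ = 787 K, V₂ = 62.7 L.

62.7 L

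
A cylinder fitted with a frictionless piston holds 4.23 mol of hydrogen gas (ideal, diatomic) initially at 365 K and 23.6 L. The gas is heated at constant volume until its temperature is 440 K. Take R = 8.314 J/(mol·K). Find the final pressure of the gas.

656 kPa

P₁ = nRT₁/V₁ = 4.23×8.314×365/23.6 = 544 kPa.
Isochoric: V stays 23.6 L; P/T = const ⇒ T₂ = 440 K, P₂ = 656 kPa.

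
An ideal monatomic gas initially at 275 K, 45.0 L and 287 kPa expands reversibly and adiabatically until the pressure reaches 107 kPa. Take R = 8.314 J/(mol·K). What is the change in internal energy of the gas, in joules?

-6320 J

n = P₁V₁/(RT₁) = 287×45.0/(8.314×275) = 5.65 mol.
Adiabatic: T₂/T₁ = (P₂/P₁)^((γ−1)/γ) ⇒ T₂ = 275×(0.373)^0.400 = 185 K; V₂ = 81.3 L.
For an ideal gas ΔU = nCvΔT with Cv = (3/2)R = 12.5 J/(mol·K).
ΔU = 5.65×12.5×(185−275) = -6320 J.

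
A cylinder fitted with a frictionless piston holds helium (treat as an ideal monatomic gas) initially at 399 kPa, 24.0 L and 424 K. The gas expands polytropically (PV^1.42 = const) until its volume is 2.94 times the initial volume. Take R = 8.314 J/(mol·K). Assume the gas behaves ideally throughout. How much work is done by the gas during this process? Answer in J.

n = P₁V₁/(RT₁) = 399×24.0/(8.314×424) = 2.72 mol.
Polytropic n=1.42: T₂ = T₁(V₁/V₂)^(n−1) = 424×(0.340)^0.42 = 270 K; P₂ = P₁(V₁/V₂)^n = 86.3 kPa.
W = (P₁V₁−P₂V₂)/(n−1) = (399×24.0−86.3×70.6)/0.42 = 8300 J.

8300 J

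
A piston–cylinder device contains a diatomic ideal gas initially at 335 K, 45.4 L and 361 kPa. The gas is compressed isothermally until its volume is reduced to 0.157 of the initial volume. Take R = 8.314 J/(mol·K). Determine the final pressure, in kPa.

2300 kPa

Isothermal: T stays 335 K; PV = const ⇒ V₂ = 7.13 L, P₂ = 2300 kPa.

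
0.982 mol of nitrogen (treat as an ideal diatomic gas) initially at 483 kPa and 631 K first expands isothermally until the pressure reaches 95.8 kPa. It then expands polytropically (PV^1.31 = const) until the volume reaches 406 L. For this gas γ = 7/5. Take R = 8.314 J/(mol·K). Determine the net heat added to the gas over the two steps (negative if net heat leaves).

V₁ = nRT₁/P₁ = 0.982×8.314×631/483 = 10.7 L.
Step 1 — Isothermal: T stays 631 K; PV = const ⇒ V₂ = 53.8 L, P₂ = 95.8 kPa.
ΔU = 0 (ideal gas, T constant).
W = nRT ln(V₂/V₁) = 0.982×8.314×631×ln(5.04) = 8330 J.
Q = ΔU + W = 8330 J.
State after step 1: P = 95.8 kPa, V = 53.8 L, T = 631 K.
Step 2 — Polytropic n=1.31: T₂ = T₁(V₁/V₂)^(n−1) = 631×(0.132)^0.31 = 337 K; P₂ = P₁(V₁/V₂)^n = 6.78 kPa.
W = (P₁V₁−P₂V₂)/(n−1) = (95.8×53.8−6.78×406)/0.31 = 7740 J.
ΔU = nCvΔT = 0.982×20.8×(337−631) = -6000 J.
Q = ΔU + W = 1740 J.
Net over both steps: W = 16100 J, Q = 10100 J, ΔU = -6000 J.

10100 J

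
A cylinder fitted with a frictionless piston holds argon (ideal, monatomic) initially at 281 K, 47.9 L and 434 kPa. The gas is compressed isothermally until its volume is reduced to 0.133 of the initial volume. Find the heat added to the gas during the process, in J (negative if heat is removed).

-41900 J

n = P₁V₁/(RT₁) = 434×47.9/(8.314×281) = 8.90 mol.
Isothermal: T stays 281 K; PV = const ⇒ V₂ = 6.37 L, P₂ = 3260 kPa.
ΔU = 0 (ideal gas, T constant).
W = nRT ln(V₂/V₁) = 8.90×8.314×281×ln(0.133) = -41900 J.
Q = ΔU + W = -41900 J.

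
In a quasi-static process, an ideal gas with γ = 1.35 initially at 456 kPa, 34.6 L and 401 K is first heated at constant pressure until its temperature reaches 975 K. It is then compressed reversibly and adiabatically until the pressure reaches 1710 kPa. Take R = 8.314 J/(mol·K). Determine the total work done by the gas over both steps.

n = P₁V₁/(RT₁) = 456×34.6/(8.314×401) = 4.73 mol.
Step 1 — Isobaric: P stays 456 kPa; V/T = const ⇒ T₂ = 975 K, V₂ = 84.1 L.
W = PΔV = 456×(84.1−34.6) kPa·L = 22600 J.
ΔU = nCvΔT = 4.73×23.8×(975−401) = 64500 J.
Q = ΔU + W = nCpΔT = 87100 J.
State after step 1: P = 456 kPa, V = 84.1 L, T = 975 K.
Step 2 — Adiabatic: T₂/T₁ = (P₂/P₁)^((γ−1)/γ) ⇒ T₂ = 975×(3.75)^0.259 = 1370 K; V₂ = 31.6 L.
ΔU = nCvΔT = 4.73×23.8×(1370−975) = 44800 J.
Q = 0 for an adiabatic process, so W = −ΔU = -44800 J.
Net over both steps: W = -22200 J, Q = 87100 J, ΔU = 109000 J.

-22200 J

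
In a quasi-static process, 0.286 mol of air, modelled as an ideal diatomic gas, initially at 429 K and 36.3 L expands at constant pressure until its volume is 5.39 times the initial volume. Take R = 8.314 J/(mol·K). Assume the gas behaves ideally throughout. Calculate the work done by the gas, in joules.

4480 J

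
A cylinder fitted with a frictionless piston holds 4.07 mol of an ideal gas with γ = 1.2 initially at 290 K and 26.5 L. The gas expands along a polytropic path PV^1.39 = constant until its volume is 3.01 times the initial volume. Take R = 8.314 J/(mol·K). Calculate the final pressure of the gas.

P₁ = nRT₁/V₁ = 4.07×8.314×290/26.5 = 370 kPa.
Polytropic n=1.39: T₂ = T₁(V₁/V₂)^(n−1) = 290×(0.332)^0.39 = 189 K; P₂ = P₁(V₁/V₂)^n = 80.0 kPa.

80.0 kPa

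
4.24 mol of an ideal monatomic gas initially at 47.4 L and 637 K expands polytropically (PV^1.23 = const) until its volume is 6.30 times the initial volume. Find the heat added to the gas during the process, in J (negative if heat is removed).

P₁ = nRT₁/V₁ = 4.24×8.314×637/47.4 = 474 kPa.
Polytropic n=1.23: T₂ = T₁(V₁/V₂)^(n−1) = 637×(0.159)^0.23 = 417 K; P₂ = P₁(V₁/V₂)^n = 49.2 kPa.
W = (P₁V₁−P₂V₂)/(n−1) = (474×47.4−49.2×299)/0.23 = 33700 J.
ΔU = nCvΔT = 4.24×12.5×(417−637) = -11600 J.
Q = ΔU + W = 22100 J.

22100 J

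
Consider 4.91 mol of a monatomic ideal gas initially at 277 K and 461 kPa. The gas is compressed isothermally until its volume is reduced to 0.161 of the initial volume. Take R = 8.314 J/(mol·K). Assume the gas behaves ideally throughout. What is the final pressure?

2860 kPa

V₁ = nRT₁/P₁ = 4.91×8.314×277/461 = 24.5 L.
Isothermal: T stays 277 K; PV = const ⇒ V₂ = 3.95 L, P₂ = 2860 kPa.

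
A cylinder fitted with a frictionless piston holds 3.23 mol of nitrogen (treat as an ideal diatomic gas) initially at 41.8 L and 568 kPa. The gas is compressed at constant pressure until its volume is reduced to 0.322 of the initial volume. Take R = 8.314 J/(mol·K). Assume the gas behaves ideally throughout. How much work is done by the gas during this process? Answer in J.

-16100 J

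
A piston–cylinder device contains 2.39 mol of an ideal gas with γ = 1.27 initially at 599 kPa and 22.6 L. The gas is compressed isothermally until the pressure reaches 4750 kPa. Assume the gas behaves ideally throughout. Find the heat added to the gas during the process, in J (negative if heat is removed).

-28000 J

T₁ = P₁V₁/(nR) = 599×22.6/(2.39×8.314) = 681 K.
Isothermal: T stays 681 K; PV = const ⇒ V₂ = 2.85 L, P₂ = 4750 kPa.
ΔU = 0 (ideal gas, T constant).
W = nRT ln(V₂/V₁) = 2.39×8.314×681×ln(0.126) = -28000 J.
Q = ΔU + W = -28000 J.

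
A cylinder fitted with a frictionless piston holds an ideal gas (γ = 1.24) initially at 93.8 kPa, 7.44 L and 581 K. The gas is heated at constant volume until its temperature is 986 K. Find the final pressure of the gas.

Isochoric: V stays 7.44 L; P/T = const ⇒ T₂ = 986 K, P₂ = 159 kPa.

159 kPa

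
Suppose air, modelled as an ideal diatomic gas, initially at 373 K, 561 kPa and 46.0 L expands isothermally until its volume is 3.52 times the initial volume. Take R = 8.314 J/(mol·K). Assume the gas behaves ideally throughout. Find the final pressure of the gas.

Isothermal: T stays 373 K; PV = const ⇒ V₂ = 162 L, P₂ = 159 kPa.

159 kPa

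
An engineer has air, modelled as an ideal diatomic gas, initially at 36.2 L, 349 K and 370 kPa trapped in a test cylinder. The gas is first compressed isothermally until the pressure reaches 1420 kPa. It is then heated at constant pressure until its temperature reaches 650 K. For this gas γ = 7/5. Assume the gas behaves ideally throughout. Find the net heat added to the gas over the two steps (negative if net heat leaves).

n = P₁V₁/(RT₁) = 370×36.2/(8.314×349) = 4.62 mol.
Step 1 — Isothermal: T stays 349 K; PV = const ⇒ V₂ = 9.43 L, P₂ = 1420 kPa.
ΔU = 0 (ideal gas, T constant).
W = nRT ln(V₂/V₁) = 4.62×8.314×349×ln(0.261) = -18000 J.
Q = ΔU + W = -18000 J.
State after step 1: P = 1420 kPa, V = 9.43 L, T = 349 K.
Step 2 — Isobaric: P stays 1420 kPa; V/T = const ⇒ T₂ = 650 K, V₂ = 17.6 L.
W = PΔV = 1420×(17.6−9.43) kPa·L = 11600 J.
ΔU = nCvΔT = 4.62×20.8×(650−349) = 28900 J.
Q = ΔU + W = nCpΔT = 40400 J.
Net over both steps: W = -6460 J, Q = 22400 J, ΔU = 28900 J.

22400 J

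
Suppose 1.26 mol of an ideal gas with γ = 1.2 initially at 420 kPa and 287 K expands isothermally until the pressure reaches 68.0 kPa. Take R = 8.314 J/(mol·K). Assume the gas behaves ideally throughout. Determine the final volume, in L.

V₁ = nRT₁/P₁ = 1.26×8.314×287/420 = 7.16 L.
Isothermal: T stays 287 K; PV = const ⇒ V₂ = 44.2 L, P₂ = 68.0 kPa.

44.2 L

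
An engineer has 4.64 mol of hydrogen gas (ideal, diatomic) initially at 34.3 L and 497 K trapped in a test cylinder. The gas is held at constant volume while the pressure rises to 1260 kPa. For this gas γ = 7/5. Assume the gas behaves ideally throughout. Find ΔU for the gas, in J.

60100 J

P₁ = nRT₁/V₁ = 4.64×8.314×497/34.3 = 559 kPa.
Isochoric: V stays 34.3 L; P/T = const ⇒ T₂ = 1120 K, P₂ = 1260 kPa.
For an ideal gas ΔU = nCvΔT with Cv = (5/2)R = 20.8 J/(mol·K).
ΔU = 4.64×20.8×(1120−497) = 60100 J.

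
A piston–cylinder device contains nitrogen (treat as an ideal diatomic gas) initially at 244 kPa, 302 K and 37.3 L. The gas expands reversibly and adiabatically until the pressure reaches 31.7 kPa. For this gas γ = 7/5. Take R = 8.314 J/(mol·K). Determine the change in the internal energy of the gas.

-10100 J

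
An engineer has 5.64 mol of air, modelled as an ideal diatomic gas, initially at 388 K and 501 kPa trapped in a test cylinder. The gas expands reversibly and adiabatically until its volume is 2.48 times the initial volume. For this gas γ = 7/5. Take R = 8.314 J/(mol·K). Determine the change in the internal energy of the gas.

V₁ = nRT₁/P₁ = 5.64×8.314×388/501 = 36.3 L.
Adiabatic: TV^(γ−1) = const ⇒ T₂ = 388×(0.403)^0.400 = 270 K; PV^γ = const ⇒ P₂ = 140 kPa.
For an ideal gas ΔU = nCvΔT with Cv = (5/2)R = 20.8 J/(mol·K).
ΔU = 5.64×20.8×(270−388) = -13900 J.

-13900 J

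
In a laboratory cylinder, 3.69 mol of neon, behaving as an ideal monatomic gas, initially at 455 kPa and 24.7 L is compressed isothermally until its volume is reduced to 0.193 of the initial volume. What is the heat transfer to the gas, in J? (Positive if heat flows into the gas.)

-18500 J

T₁ = P₁V₁/(nR) = 455×24.7/(3.69×8.314) = 366 K.
Isothermal: T stays 366 K; PV = const ⇒ V₂ = 4.77 L, P₂ = 2360 kPa.
ΔU = 0 (ideal gas, T constant).
W = nRT ln(V₂/V₁) = 3.69×8.314×366×ln(0.193) = -18500 J.
Q = ΔU + W = -18500 J.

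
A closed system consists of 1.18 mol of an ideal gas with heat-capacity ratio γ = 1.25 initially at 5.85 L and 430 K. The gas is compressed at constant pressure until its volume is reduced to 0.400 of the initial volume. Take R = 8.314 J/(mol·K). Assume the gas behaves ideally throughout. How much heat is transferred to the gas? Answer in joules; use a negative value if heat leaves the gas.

-12700 J

P₁ = nRT₁/V₁ = 1.18×8.314×430/5.85 = 721 kPa.
Isobaric: P stays 721 kPa; V/T = const ⇒ T₂ = 172 K, V₂ = 2.34 L.
W = PΔV = 721×(2.34−5.85) kPa·L = -2530 J.
ΔU = nCvΔT = 1.18×33.3×(172−430) = -10100 J.
Q = ΔU + W = nCpΔT = -12700 J.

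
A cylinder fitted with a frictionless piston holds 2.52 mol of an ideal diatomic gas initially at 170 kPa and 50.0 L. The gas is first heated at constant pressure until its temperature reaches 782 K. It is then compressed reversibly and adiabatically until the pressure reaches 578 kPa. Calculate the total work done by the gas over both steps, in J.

-9260 J

T₁ = P₁V₁/(nR) = 170×50.0/(2.52×8.314) = 406 K.
Step 1 — Isobaric: P stays 170 kPa; V/T = const ⇒ T₂ = 782 K, V₂ = 96.4 L.
W = PΔV = 170×(96.4−50.0) kPa·L = 7880 J.
ΔU = nCvΔT = 2.52×20.8×(782−406) = 19700 J.
Q = ΔU + W = nCpΔT = 27600 J.
State after step 1: P = 170 kPa, V = 96.4 L, T = 782 K.
Step 2 — Adiabatic: T₂/T₁ = (P₂/P₁)^((γ−1)/γ) ⇒ T₂ = 782×(3.40)^0.286 = 1110 K; V₂ = 40.2 L.
ΔU = nCvΔT = 2.52×20.8×(1110−782) = 17100 J.
Q = 0 for an adiabatic process, so W = −ΔU = -17100 J.
Net over both steps: W = -9260 J, Q = 27600 J, ΔU = 36900 J.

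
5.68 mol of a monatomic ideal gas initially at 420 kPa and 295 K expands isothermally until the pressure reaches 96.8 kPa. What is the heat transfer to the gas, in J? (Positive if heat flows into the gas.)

20400 J

V₁ = nRT₁/P₁ = 5.68×8.314×295/420 = 33.2 L.
Isothermal: T stays 295 K; PV = const ⇒ V₂ = 144 L, P₂ = 96.8 kPa.
ΔU = 0 (ideal gas, T constant).
W = nRT ln(V₂/V₁) = 5.68×8.314×295×ln(4.34) = 20400 J.
Q = ΔU + W = 20400 J.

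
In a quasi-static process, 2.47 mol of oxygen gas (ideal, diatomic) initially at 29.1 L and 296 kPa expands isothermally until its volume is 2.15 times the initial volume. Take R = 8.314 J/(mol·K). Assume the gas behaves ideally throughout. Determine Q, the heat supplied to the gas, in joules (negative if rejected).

T₁ = P₁V₁/(nR) = 296×29.1/(2.47×8.314) = 419 K.
Isothermal: T stays 419 K; PV = const ⇒ V₂ = 62.6 L, P₂ = 138 kPa.
ΔU = 0 (ideal gas, T constant).
W = nRT ln(V₂/V₁) = 2.47×8.314×419×ln(2.15) = 6590 J.
Q = ΔU + W = 6590 J.

6590 J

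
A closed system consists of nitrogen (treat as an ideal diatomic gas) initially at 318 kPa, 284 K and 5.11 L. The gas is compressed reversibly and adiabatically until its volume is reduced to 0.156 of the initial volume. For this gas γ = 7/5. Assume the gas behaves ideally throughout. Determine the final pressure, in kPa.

Adiabatic: TV^(γ−1) = const ⇒ T₂ = 284×(6.41)^0.400 = 597 K; PV^γ = const ⇒ P₂ = 4290 kPa.

4290 kPa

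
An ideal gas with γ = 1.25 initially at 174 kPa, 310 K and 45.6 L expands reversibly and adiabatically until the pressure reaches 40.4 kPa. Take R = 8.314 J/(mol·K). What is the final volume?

147 L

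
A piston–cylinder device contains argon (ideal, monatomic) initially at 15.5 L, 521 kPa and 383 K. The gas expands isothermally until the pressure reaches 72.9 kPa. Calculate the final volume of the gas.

111 L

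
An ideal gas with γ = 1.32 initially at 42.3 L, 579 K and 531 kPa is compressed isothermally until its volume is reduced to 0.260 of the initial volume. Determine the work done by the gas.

n = P₁V₁/(RT₁) = 531×42.3/(8.314×579) = 4.67 mol.
Isothermal: T stays 579 K; PV = const ⇒ V₂ = 11.0 L, P₂ = 2040 kPa.
W = nRT ln(V₂/V₁) = 4.67×8.314×579×ln(0.260) = -30300 J.

-30300 J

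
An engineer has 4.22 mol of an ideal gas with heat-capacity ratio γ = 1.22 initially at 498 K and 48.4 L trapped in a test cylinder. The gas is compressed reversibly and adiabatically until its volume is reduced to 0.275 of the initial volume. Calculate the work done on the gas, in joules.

P₁ = nRT₁/V₁ = 4.22×8.314×498/48.4 = 361 kPa.
Adiabatic: TV^(γ−1) = const ⇒ T₂ = 498×(3.64)^0.220 = 662 K; PV^γ = const ⇒ P₂ = 1740 kPa.
ΔU = nCvΔT = 4.22×37.8×(662−498) = 26100 J.
Q = 0 for an adiabatic process, so W = −ΔU = -26100 J.
Work done on the gas = −W_by = 26100 J.

26100 J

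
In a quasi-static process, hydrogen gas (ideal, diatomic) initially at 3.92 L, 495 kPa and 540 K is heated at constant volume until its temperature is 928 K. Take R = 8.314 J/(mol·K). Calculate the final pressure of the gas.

Isochoric: V stays 3.92 L; P/T = const ⇒ T₂ = 928 K, P₂ = 851 kPa.

851 kPa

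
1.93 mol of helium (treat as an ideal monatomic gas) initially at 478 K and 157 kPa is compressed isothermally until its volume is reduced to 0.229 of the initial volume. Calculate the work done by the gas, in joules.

V₁ = nRT₁/P₁ = 1.93×8.314×478/157 = 48.9 L.
Isothermal: T stays 478 K; PV = const ⇒ V₂ = 11.2 L, P₂ = 686 kPa.
W = nRT ln(V₂/V₁) = 1.93×8.314×478×ln(0.229) = -11300 J.

-11300 J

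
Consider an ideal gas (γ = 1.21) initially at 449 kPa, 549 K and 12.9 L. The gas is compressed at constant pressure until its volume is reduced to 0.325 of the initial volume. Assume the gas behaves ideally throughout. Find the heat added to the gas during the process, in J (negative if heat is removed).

-22500 J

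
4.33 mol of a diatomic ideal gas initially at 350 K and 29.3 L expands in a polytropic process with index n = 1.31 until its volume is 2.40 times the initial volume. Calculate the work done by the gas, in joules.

P₁ = nRT₁/V₁ = 4.33×8.314×350/29.3 = 430 kPa.
Polytropic n=1.31: T₂ = T₁(V₁/V₂)^(n−1) = 350×(0.417)^0.31 = 267 K; P₂ = P₁(V₁/V₂)^n = 137 kPa.
W = (P₁V₁−P₂V₂)/(n−1) = (430×29.3−137×70.3)/0.31 = 9660 J.

9660 J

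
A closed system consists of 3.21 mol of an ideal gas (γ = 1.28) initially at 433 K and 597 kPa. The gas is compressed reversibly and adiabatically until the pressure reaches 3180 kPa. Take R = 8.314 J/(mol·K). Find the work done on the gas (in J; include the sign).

V₁ = nRT₁/P₁ = 3.21×8.314×433/597 = 19.4 L.
Adiabatic: T₂/T₁ = (P₂/P₁)^((γ−1)/γ) ⇒ T₂ = 433×(5.33)^0.219 = 624 K; V₂ = 5.24 L.
ΔU = nCvΔT = 3.21×29.7×(624−433) = 18200 J.
Q = 0 for an adiabatic process, so W = −ΔU = -18200 J.
Work done on the gas = −W_by = 18200 J.

18200 J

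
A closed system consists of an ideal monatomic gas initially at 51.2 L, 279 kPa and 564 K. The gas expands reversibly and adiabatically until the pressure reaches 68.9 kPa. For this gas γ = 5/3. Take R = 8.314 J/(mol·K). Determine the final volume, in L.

118 L

Adiabatic: T₂/T₁ = (P₂/P₁)^((γ−1)/γ) ⇒ T₂ = 564×(0.247)^0.400 = 322 K; V₂ = 118 L.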